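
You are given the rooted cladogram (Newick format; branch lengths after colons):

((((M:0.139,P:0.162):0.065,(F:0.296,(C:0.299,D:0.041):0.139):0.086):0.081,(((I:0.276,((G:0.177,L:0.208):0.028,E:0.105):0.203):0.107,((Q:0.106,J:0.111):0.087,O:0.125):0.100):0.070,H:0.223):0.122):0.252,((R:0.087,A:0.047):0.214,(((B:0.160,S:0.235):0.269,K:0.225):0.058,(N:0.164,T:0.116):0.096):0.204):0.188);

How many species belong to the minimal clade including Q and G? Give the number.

7

The MRCA of Q and G is the node subtending ((I,((G,L),E)),((Q,J),O)).
That clade contains 7 terminal taxa: E, G, I, J, L, O, Q.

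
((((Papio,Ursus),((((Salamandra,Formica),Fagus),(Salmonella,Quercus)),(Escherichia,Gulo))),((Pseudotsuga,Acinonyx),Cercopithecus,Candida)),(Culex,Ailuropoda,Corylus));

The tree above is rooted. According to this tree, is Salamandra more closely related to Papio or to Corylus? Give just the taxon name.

Papio

The MRCA of Salamandra and Papio subtends ((Papio,Ursus),((((Salamandra,Formica),Fagus),(Salmonella,Quercus)),(Escherichia,Gulo))) (9 taxa).
The MRCA of Salamandra and Corylus is the root, subtending the entire tree (16 taxa).
The first is nested inside the second, so Salamandra shares a more recent common ancestor with Papio.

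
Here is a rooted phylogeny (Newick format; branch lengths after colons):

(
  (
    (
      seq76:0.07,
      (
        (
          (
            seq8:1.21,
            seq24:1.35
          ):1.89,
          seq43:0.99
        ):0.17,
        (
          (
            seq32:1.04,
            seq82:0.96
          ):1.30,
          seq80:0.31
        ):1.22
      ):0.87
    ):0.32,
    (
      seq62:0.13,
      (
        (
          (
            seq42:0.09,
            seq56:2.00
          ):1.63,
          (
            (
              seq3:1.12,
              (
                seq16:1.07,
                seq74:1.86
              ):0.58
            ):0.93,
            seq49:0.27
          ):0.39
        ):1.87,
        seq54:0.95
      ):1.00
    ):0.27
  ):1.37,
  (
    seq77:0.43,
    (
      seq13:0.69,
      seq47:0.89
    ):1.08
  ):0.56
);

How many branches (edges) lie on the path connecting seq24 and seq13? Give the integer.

The MRCA of seq24 and seq13 is the root of the tree.
From seq24 up to that node: 6 branches. From seq13 up to the same node: 3 branches. Total: 6 + 3 = 9.

9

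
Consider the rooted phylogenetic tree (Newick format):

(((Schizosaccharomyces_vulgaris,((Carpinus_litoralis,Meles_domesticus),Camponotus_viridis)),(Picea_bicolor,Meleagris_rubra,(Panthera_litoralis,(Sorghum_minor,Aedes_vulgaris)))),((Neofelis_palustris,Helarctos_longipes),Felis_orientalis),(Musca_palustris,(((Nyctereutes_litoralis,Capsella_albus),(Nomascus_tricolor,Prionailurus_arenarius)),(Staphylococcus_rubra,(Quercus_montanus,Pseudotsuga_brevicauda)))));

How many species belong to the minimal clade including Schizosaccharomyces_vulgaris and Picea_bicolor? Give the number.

The MRCA of Schizosaccharomyces_vulgaris and Picea_bicolor is the node subtending ((Schizosaccharomyces_vulgaris,((Carpinus_litoralis,Meles_domesticus),Camponotus_viridis)),(Picea_bicolor,Meleagris_rubra,(Panthera_litoralis,(Sorghum_minor,Aedes_vulgaris)))).
That clade contains 9 terminal taxa: Aedes_vulgaris, Camponotus_viridis, Carpinus_litoralis, Meleagris_rubra, Meles_domesticus, Panthera_litoralis, Picea_bicolor, Schizosaccharomyces_vulgaris, Sorghum_minor.

9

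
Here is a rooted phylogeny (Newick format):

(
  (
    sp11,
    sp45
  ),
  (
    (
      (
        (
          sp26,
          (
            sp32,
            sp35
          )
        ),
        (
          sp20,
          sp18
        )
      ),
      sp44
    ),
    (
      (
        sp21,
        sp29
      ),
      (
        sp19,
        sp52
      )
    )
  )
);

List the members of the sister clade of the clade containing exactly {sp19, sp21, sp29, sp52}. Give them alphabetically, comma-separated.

The clade containing exactly {sp19, sp21, sp29, sp52} attaches to the tree at the node subtending ((((sp26,(sp32,sp35)),(sp20,sp18)),sp44),((sp21,sp29),(sp19,sp52))).
The other lineage descending from that same node — the sister group — is (((sp26,(sp32,sp35)),(sp20,sp18)),sp44); its 6 tips in alphabetical order are the answer.

sp18, sp20, sp26, sp32, sp35, sp44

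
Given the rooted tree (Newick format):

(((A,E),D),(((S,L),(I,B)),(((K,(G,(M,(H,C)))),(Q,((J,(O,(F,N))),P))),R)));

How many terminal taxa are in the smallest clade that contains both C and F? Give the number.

The MRCA of C and F is the node subtending ((K,(G,(M,(H,C)))),(Q,((J,(O,(F,N))),P))).
That clade contains 11 terminal taxa: C, F, G, H, J, K, M, N, O, P, Q.

11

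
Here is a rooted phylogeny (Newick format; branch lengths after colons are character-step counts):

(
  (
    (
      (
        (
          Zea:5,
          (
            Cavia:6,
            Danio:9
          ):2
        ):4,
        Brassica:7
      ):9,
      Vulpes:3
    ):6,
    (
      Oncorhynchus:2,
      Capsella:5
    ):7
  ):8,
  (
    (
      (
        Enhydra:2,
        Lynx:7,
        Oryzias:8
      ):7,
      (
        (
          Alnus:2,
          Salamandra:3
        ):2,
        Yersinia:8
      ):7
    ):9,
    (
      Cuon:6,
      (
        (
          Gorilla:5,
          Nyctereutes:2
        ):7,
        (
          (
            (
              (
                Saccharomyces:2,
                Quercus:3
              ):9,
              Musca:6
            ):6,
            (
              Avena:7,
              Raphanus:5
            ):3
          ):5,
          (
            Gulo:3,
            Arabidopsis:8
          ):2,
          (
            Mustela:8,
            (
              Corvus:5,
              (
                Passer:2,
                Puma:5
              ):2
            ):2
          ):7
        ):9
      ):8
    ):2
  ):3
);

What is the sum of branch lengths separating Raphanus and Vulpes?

52

The path runs Raphanus → … → MRCA → … → Vulpes; the MRCA is the root of the tree.
Branch lengths along that path: 5 + 3 + 5 + 9 + 8 + 2 + 3 + 8 + 6 + 3 = 52.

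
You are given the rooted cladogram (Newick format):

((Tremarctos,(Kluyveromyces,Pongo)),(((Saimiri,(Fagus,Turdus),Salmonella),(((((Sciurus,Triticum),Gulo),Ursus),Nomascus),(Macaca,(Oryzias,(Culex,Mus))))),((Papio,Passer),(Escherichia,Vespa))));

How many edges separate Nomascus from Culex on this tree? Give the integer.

6

The MRCA of Nomascus and Culex is the node subtending (((((Sciurus,Triticum),Gulo),Ursus),Nomascus),(Macaca,(Oryzias,(Culex,Mus)))).
From Nomascus up to that node: 2 branches. From Culex up to the same node: 4 branches. Total: 2 + 4 = 6.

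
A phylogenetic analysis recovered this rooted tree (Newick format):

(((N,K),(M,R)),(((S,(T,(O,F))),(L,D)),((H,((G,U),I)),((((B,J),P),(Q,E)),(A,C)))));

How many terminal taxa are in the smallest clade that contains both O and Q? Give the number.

17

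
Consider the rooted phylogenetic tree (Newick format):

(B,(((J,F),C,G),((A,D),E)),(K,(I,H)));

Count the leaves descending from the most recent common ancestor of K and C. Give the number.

11

The MRCA of K and C is the root, so the clade is the entire tree.
That clade contains 11 terminal taxa: A, B, C, D, E, F, G, H, I, J, K.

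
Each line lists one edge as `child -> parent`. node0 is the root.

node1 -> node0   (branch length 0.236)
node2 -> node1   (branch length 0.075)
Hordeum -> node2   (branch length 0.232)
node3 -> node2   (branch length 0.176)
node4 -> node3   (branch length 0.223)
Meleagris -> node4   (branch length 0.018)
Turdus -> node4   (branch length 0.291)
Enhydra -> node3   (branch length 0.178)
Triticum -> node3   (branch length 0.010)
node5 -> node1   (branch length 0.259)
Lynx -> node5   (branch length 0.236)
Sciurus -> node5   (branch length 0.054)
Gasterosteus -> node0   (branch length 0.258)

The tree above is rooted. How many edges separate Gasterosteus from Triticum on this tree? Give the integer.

5

The MRCA of Gasterosteus and Triticum is the root of the tree.
From Gasterosteus up to that node: 1 branch. From Triticum up to the same node: 4 branches. Total: 1 + 4 = 5.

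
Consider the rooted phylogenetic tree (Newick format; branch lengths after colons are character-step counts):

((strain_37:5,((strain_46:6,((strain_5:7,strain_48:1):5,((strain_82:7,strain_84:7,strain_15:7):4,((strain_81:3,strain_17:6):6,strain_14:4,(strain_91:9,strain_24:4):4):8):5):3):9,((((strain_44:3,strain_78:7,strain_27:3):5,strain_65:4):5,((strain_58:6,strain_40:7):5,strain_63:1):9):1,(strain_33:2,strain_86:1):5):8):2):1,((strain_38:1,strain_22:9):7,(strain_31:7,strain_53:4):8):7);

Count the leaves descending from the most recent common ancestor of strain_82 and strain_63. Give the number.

The MRCA of strain_82 and strain_63 is the node subtending ((strain_46,((strain_5,strain_48),((strain_82,strain_84,strain_15),((strain_81,strain_17),strain_14,(strain_91,strain_24))))),((((strain_44,strain_78,strain_27),strain_65),((strain_58,strain_40),strain_63)),(strain_33,strain_86))).
That clade contains 20 terminal taxa: strain_14, strain_15, strain_17, strain_24, strain_27, strain_33, strain_40, strain_44, strain_46, strain_48, strain_5, strain_58, strain_63, strain_65, strain_78, strain_81, strain_82, strain_84, strain_86, strain_91.

20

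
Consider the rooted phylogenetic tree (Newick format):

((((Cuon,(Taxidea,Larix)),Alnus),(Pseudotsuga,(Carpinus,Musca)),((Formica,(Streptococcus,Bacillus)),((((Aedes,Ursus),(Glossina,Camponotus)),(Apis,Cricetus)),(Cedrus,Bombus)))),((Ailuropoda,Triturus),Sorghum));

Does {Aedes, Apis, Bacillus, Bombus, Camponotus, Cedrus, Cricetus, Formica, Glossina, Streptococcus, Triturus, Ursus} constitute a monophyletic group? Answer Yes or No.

The MRCA of the listed taxa is the root, so the smallest clade containing them is the whole tree.
That clade also contains Ailuropoda, Alnus, Carpinus, Cuon, Larix, Musca, Pseudotsuga, Sorghum, Taxidea, which are not in the proposed group, so the group is not monophyletic.

No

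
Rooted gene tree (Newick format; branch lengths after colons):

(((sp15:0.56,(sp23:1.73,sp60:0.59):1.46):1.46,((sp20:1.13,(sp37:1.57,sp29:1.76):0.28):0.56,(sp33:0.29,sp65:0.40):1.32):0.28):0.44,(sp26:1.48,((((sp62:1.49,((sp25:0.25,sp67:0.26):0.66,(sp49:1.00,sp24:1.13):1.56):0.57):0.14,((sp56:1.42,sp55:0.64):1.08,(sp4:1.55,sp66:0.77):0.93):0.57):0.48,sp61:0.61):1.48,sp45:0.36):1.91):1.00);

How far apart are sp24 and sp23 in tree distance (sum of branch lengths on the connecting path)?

The path runs sp24 → … → MRCA → … → sp23; the MRCA is the root of the tree.
Branch lengths along that path: 1.13 + 1.56 + 0.57 + 0.14 + 0.48 + 1.48 + 1.91 + 1.00 + 0.44 + 1.46 + 1.46 + 1.73 = 13.36.

13.36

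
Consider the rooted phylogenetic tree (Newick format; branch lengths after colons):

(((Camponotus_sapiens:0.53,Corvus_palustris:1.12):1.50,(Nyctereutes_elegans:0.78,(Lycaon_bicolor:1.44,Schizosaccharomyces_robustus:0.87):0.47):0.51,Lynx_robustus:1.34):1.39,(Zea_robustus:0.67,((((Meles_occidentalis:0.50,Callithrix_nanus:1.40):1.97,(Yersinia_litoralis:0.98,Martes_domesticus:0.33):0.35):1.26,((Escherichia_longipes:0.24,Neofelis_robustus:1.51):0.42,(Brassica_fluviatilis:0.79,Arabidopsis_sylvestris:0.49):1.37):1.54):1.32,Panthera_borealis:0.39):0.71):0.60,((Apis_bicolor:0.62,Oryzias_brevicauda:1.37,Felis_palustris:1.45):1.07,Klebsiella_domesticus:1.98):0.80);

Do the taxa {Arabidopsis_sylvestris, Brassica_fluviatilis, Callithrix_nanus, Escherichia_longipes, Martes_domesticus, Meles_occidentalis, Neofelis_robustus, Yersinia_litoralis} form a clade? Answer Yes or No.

Yes

The most recent common ancestor of these taxa subtends (((Meles_occidentalis,Callithrix_nanus),(Yersinia_litoralis,Martes_domesticus)),((Escherichia_longipes,Neofelis_robustus),(Brassica_fluviatilis,Arabidopsis_sylvestris))).
That clade has exactly 8 tips — every listed taxon and nothing else — so the group is monophyletic.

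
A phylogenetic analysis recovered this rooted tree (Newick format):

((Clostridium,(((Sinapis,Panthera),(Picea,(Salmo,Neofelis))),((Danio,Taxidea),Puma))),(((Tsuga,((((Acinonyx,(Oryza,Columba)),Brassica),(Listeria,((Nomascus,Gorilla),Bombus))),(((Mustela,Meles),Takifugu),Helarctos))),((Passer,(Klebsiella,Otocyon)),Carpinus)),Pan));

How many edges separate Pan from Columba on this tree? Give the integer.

9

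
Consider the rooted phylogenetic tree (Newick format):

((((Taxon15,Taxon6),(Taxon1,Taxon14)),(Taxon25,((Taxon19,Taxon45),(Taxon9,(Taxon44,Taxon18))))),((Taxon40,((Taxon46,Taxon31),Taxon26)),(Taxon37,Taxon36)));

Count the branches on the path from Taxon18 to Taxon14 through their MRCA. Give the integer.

8

The MRCA of Taxon18 and Taxon14 is the node subtending (((Taxon15,Taxon6),(Taxon1,Taxon14)),(Taxon25,((Taxon19,Taxon45),(Taxon9,(Taxon44,Taxon18))))).
From Taxon18 up to that node: 5 branches. From Taxon14 up to the same node: 3 branches. Total: 5 + 3 = 8.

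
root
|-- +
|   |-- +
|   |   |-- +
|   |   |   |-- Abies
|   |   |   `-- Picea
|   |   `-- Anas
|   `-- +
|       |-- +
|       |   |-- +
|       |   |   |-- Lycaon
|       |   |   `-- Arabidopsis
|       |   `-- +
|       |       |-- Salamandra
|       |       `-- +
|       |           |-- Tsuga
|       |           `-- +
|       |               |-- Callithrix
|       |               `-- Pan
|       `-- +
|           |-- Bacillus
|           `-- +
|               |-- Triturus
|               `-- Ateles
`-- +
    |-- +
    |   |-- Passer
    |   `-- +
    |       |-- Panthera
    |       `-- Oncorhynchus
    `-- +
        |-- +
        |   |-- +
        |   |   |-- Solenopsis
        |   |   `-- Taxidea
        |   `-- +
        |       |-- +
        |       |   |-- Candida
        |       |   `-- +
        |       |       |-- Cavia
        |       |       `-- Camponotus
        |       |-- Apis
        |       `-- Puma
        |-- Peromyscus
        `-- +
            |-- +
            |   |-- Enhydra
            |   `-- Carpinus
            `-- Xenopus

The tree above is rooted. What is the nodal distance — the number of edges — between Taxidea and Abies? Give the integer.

9

The MRCA of Taxidea and Abies is the root of the tree.
From Taxidea up to that node: 5 branches. From Abies up to the same node: 4 branches. Total: 5 + 4 = 9.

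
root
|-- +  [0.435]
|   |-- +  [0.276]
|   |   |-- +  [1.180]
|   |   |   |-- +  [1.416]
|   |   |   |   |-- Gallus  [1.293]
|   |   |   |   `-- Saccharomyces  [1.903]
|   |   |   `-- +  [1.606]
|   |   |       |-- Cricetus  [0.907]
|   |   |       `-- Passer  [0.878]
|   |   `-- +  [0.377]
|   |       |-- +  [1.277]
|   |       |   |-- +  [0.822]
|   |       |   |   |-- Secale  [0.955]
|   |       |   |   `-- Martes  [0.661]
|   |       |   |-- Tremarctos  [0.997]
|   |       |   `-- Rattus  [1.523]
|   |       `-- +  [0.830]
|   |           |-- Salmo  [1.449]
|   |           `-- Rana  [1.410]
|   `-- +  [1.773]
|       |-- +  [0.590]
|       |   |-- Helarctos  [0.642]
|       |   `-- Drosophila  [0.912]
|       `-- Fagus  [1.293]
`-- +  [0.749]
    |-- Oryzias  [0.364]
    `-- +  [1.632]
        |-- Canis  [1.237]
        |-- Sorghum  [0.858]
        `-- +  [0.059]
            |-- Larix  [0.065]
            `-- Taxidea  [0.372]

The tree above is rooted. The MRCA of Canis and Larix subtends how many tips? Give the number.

4

The MRCA of Canis and Larix is the node subtending (Canis,Sorghum,(Larix,Taxidea)).
That clade contains 4 terminal taxa: Canis, Larix, Sorghum, Taxidea.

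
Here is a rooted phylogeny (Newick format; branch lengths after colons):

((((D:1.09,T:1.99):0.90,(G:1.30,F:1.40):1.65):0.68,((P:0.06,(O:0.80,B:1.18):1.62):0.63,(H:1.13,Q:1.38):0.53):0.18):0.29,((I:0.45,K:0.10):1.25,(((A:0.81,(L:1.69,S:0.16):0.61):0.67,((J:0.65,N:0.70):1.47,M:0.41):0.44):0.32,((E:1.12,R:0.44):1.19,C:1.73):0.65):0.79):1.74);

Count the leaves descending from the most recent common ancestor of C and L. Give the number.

9

The MRCA of C and L is the node subtending (((A,(L,S)),((J,N),M)),((E,R),C)).
That clade contains 9 terminal taxa: A, C, E, J, L, M, N, R, S.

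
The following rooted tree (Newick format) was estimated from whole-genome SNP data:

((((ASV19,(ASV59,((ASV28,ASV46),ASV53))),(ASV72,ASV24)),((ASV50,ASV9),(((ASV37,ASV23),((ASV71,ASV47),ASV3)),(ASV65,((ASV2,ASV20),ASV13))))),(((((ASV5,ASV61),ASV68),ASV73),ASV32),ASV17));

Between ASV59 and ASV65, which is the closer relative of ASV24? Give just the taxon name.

ASV59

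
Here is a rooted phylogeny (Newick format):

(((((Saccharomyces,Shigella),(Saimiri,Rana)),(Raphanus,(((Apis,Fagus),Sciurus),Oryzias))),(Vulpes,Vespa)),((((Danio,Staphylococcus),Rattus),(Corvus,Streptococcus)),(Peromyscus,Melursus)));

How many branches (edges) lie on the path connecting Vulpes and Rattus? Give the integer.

The MRCA of Vulpes and Rattus is the root of the tree.
From Vulpes up to that node: 3 branches. From Rattus up to the same node: 4 branches. Total: 3 + 4 = 7.

7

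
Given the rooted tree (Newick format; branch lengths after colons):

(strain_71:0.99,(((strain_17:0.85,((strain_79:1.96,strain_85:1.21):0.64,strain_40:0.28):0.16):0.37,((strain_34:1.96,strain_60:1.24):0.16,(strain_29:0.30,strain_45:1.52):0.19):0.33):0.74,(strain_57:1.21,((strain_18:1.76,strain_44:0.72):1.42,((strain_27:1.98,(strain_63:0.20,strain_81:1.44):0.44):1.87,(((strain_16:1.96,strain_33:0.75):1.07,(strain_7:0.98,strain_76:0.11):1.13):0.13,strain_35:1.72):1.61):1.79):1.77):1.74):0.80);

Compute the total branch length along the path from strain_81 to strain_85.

12.17

The path runs strain_81 → … → MRCA → … → strain_85; the MRCA is the node subtending (((strain_17,((strain_79,strain_85),strain_40)),((strain_34,strain_60),(strain_29,strain_45))),(strain_57,((strain_18,strain_44),((strain_27,(strain_63,strain_81)),(((strain_16,strain_33),(strain_7,strain_76)),strain_35))))).
Branch lengths along that path: 1.44 + 0.44 + 1.87 + 1.79 + 1.77 + 1.74 + 0.74 + 0.37 + 0.16 + 0.64 + 1.21 = 12.17.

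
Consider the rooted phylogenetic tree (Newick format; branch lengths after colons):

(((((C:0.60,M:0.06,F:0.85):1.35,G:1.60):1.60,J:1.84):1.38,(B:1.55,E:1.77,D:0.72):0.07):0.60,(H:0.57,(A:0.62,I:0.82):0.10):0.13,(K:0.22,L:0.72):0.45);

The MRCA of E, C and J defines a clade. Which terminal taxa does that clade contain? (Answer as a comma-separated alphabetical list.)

B, C, D, E, F, G, J, M

Tracing E: it sits inside (B,E,D).
Tracing C: it sits inside (C,M,F).
Tracing J: it sits inside (((C,M,F),G),J).
The smallest clade enclosing all 3 is ((((C,M,F),G),J),(B,E,D)); the answer is its 8 terminal taxa in alphabetical order.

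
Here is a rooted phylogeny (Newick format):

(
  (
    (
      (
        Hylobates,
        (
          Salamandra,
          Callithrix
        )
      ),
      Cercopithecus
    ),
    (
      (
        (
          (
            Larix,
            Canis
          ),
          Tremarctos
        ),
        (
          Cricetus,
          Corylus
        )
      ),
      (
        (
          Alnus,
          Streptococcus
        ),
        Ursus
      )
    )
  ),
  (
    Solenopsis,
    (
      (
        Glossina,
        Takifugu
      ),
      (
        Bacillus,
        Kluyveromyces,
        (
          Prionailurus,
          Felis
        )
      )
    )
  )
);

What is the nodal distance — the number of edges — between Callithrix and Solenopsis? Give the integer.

7

The MRCA of Callithrix and Solenopsis is the root of the tree.
From Callithrix up to that node: 5 branches. From Solenopsis up to the same node: 2 branches. Total: 5 + 2 = 7.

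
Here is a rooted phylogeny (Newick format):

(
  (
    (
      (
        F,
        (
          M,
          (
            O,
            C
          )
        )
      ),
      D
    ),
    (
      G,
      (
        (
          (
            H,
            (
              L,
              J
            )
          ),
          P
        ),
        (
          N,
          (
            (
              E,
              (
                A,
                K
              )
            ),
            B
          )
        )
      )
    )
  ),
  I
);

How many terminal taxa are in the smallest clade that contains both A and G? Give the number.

The MRCA of A and G is the node subtending (G,(((H,(L,J)),P),(N,((E,(A,K)),B)))).
That clade contains 10 terminal taxa: A, B, E, G, H, J, K, L, N, P.

10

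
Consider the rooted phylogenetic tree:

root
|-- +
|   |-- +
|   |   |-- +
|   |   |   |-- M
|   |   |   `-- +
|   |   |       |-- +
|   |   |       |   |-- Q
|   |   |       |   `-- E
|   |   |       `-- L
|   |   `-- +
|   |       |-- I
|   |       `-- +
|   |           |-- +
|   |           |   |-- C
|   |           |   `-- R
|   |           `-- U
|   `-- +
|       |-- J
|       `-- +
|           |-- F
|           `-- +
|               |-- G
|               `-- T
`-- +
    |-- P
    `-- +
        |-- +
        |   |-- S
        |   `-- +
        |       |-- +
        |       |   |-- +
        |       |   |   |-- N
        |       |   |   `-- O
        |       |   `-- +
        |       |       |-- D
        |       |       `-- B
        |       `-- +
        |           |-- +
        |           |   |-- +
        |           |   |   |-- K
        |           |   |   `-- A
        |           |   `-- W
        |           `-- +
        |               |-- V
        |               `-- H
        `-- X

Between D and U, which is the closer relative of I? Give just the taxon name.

U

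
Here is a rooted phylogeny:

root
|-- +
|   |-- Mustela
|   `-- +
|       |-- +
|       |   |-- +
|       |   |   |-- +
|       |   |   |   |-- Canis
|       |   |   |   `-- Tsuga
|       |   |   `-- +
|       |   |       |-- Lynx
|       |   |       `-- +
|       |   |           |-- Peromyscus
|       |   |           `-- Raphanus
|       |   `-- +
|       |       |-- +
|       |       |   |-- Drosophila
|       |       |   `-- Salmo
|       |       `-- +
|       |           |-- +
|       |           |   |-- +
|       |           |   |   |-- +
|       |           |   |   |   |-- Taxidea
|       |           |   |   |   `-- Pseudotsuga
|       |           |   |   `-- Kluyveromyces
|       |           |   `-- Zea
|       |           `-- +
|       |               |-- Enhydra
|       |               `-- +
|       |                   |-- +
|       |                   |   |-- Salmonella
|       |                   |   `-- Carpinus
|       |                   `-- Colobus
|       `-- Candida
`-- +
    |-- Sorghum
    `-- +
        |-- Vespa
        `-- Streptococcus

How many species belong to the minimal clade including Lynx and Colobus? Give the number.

15

The MRCA of Lynx and Colobus is the node subtending (((Canis,Tsuga),(Lynx,(Peromyscus,Raphanus))),((Drosophila,Salmo),((((Taxidea,Pseudotsuga),Kluyveromyces),Zea),(Enhydra,((Salmonella,Carpinus),Colobus))))).
That clade contains 15 terminal taxa: Canis, Carpinus, Colobus, Drosophila, Enhydra, Kluyveromyces, Lynx, Peromyscus, Pseudotsuga, Raphanus, Salmo, Salmonella, Taxidea, Tsuga, Zea.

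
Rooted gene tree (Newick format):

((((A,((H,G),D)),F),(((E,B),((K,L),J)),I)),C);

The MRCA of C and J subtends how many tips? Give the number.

The MRCA of C and J is the root, so the clade is the entire tree.
That clade contains 12 terminal taxa: A, B, C, D, E, F, G, H, I, J, K, L.

12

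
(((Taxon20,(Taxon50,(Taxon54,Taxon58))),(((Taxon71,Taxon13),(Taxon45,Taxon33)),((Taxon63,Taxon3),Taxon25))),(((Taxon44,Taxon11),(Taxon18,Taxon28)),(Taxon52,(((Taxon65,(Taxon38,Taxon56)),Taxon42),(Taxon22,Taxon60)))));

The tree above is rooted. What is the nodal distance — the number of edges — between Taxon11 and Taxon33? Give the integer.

9

The MRCA of Taxon11 and Taxon33 is the root of the tree.
From Taxon11 up to that node: 4 branches. From Taxon33 up to the same node: 5 branches. Total: 4 + 5 = 9.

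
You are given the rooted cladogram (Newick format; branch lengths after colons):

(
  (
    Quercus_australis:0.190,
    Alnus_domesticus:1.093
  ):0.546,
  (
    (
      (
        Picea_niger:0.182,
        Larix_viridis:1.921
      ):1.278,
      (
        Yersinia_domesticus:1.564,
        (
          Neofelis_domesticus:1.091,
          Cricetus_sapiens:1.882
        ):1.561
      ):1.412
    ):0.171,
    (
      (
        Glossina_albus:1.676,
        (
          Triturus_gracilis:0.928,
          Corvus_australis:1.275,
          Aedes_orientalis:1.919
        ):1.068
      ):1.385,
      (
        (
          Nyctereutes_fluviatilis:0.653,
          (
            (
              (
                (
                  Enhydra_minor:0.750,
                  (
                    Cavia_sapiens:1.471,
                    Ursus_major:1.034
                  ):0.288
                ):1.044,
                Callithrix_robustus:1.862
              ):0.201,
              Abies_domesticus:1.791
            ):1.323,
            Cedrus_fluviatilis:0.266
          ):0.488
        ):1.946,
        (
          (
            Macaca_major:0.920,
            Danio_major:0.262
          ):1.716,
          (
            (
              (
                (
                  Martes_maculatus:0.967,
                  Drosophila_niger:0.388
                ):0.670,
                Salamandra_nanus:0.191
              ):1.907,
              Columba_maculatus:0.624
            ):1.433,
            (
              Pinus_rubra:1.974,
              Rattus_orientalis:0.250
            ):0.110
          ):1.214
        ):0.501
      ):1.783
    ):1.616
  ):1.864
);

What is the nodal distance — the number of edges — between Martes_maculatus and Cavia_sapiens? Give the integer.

13

The MRCA of Martes_maculatus and Cavia_sapiens is the node subtending ((Nyctereutes_fluviatilis,((((Enhydra_minor,(Cavia_sapiens,Ursus_major)),Callithrix_robustus),Abies_domesticus),Cedrus_fluviatilis)),((Macaca_major,Danio_major),((((Martes_maculatus,Drosophila_niger),Salamandra_nanus),Columba_maculatus),(Pinus_rubra,Rattus_orientalis)))).
From Martes_maculatus up to that node: 6 branches. From Cavia_sapiens up to the same node: 7 branches. Total: 6 + 7 = 13.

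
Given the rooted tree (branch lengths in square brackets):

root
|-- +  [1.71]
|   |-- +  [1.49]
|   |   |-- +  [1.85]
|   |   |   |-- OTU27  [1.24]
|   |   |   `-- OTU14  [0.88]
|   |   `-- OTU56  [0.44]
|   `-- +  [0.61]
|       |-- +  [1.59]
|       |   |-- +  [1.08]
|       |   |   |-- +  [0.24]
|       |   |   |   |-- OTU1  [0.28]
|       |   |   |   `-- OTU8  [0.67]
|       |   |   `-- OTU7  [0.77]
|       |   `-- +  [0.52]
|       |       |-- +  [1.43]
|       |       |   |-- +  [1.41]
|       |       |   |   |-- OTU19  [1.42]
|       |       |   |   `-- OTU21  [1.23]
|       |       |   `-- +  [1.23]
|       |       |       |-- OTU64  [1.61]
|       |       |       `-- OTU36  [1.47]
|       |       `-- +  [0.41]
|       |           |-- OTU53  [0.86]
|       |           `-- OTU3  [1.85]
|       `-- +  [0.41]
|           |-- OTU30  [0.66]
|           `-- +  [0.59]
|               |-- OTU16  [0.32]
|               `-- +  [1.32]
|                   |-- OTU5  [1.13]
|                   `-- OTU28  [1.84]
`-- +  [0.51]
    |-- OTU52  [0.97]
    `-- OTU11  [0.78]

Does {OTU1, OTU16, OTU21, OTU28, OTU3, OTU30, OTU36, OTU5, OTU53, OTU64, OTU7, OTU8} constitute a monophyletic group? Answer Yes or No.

No

The MRCA of the listed taxa subtends ((((OTU1,OTU8),OTU7),(((OTU19,OTU21),(OTU64,OTU36)),(OTU53,OTU3))),(OTU30,(OTU16,(OTU5,OTU28)))).
That clade also contains OTU19, which is not in the proposed group, so the group is not monophyletic.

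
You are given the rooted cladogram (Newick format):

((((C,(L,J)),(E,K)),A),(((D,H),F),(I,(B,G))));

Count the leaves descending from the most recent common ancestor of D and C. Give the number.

The MRCA of D and C is the root, so the clade is the entire tree.
That clade contains 12 terminal taxa: A, B, C, D, E, F, G, H, I, J, K, L.

12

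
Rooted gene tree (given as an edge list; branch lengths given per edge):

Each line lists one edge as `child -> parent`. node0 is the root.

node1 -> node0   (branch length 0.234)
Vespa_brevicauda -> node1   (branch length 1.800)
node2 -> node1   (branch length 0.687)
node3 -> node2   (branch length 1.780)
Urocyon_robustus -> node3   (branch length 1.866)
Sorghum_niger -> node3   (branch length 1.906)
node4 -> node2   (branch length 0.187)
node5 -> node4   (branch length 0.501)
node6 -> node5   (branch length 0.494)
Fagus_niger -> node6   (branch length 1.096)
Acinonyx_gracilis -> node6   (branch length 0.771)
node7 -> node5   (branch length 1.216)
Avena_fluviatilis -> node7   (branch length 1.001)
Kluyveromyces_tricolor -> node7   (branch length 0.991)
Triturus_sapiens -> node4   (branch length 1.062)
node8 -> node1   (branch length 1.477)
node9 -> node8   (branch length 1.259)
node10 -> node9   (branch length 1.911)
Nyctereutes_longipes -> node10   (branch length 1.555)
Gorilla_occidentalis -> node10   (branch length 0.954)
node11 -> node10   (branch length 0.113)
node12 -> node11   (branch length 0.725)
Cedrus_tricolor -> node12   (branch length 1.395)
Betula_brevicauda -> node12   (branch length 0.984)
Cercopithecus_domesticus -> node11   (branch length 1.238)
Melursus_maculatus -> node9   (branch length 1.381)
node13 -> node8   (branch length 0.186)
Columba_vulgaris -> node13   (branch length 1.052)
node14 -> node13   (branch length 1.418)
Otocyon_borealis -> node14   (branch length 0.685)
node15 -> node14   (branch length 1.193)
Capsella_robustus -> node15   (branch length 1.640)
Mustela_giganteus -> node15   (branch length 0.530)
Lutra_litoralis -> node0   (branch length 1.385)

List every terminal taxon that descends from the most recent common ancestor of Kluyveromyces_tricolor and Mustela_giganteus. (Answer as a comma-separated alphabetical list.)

Acinonyx_gracilis, Avena_fluviatilis, Betula_brevicauda, Capsella_robustus, Cedrus_tricolor, Cercopithecus_domesticus, Columba_vulgaris, Fagus_niger, Gorilla_occidentalis, Kluyveromyces_tricolor, Melursus_maculatus, Mustela_giganteus, Nyctereutes_longipes, Otocyon_borealis, Sorghum_niger, Triturus_sapiens, Urocyon_robustus, Vespa_brevicauda

Tracing Kluyveromyces_tricolor: it sits inside (Avena_fluviatilis,Kluyveromyces_tricolor).
Tracing Mustela_giganteus: it sits inside (Capsella_robustus,Mustela_giganteus).
The smallest clade enclosing both is (Vespa_brevicauda,((Urocyon_robustus,Sorghum_niger),(((Fagus_niger,Acinonyx_gracilis),(Avena_fluviatilis,Kluyveromyces_tricolor)),Triturus_sapiens)),(((Nyctereutes_longipes,Gorilla_occidentalis,((Cedrus_tricolor,Betula_brevicauda),Cercopithecus_domesticus)),Melursus_maculatus),(Columba_vulgaris,(Otocyon_borealis,(Capsella_robustus,Mustela_giganteus))))); the answer is its 18 terminal taxa in alphabetical order.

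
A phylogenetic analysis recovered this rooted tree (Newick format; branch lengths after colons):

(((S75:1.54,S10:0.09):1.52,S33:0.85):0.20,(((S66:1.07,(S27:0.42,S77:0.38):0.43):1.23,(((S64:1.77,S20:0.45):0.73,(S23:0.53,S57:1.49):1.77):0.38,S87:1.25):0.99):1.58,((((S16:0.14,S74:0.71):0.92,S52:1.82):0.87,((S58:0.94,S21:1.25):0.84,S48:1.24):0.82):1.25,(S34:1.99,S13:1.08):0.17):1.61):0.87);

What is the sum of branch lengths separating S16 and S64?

The path runs S16 → … → MRCA → … → S64; the MRCA is the node subtending (((S66,(S27,S77)),(((S64,S20),(S23,S57)),S87)),((((S16,S74),S52),((S58,S21),S48)),(S34,S13))).
Branch lengths along that path: 0.14 + 0.92 + 0.87 + 1.25 + 1.61 + 1.58 + 0.99 + 0.38 + 0.73 + 1.77 = 10.24.

10.24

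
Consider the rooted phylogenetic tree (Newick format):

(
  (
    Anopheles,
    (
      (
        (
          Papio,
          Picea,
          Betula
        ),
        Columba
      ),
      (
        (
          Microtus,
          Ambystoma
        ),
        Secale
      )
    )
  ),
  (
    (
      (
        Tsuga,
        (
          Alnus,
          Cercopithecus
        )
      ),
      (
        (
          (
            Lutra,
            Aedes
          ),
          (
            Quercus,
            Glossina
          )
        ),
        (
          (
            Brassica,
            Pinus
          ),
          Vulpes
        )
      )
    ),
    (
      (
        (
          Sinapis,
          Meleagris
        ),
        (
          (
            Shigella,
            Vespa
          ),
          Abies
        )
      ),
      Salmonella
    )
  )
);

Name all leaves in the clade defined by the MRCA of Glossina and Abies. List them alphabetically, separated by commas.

Abies, Aedes, Alnus, Brassica, Cercopithecus, Glossina, Lutra, Meleagris, Pinus, Quercus, Salmonella, Shigella, Sinapis, Tsuga, Vespa, Vulpes

Tracing Glossina: it sits inside (Quercus,Glossina).
Tracing Abies: it sits inside ((Shigella,Vespa),Abies).
The smallest clade enclosing both is (((Tsuga,(Alnus,Cercopithecus)),(((Lutra,Aedes),(Quercus,Glossina)),((Brassica,Pinus),Vulpes))),(((Sinapis,Meleagris),((Shigella,Vespa),Abies)),Salmonella)); the answer is its 16 terminal taxa in alphabetical order.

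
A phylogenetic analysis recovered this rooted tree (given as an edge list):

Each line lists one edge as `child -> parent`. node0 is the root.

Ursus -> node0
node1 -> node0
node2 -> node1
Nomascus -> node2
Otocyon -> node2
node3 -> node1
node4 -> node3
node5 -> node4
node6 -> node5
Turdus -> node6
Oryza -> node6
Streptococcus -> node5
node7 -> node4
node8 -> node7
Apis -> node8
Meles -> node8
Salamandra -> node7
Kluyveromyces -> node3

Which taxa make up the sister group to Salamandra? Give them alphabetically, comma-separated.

Apis, Meles

Salamandra attaches to the tree at the node subtending ((Apis,Meles),Salamandra).
The other lineage descending from that same node — the sister group — is (Apis,Meles); its 2 tips in alphabetical order are the answer.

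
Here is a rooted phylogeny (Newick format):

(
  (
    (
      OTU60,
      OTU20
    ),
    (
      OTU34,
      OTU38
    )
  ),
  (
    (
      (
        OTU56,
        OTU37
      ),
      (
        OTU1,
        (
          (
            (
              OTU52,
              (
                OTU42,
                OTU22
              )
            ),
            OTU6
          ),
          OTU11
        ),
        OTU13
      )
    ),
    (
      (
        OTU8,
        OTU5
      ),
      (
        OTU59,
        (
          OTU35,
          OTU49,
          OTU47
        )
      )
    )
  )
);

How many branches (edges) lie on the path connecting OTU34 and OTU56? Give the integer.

The MRCA of OTU34 and OTU56 is the root of the tree.
From OTU34 up to that node: 3 branches. From OTU56 up to the same node: 4 branches. Total: 3 + 4 = 7.

7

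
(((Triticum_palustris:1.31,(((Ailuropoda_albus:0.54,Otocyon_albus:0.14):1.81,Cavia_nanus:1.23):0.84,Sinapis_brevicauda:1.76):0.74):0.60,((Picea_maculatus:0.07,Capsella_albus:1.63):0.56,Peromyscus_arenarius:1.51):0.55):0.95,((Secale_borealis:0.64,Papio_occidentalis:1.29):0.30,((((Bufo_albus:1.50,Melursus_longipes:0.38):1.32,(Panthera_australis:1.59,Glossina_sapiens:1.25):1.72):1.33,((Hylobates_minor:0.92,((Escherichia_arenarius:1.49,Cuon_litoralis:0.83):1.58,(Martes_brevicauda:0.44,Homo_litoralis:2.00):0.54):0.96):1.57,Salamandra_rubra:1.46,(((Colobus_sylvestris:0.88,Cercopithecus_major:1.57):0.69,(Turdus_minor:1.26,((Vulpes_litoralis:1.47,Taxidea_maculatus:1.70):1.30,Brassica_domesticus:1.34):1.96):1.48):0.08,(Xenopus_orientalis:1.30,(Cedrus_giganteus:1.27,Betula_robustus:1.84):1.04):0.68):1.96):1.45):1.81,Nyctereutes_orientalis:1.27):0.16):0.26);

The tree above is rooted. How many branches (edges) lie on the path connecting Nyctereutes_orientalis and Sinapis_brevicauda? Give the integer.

The MRCA of Nyctereutes_orientalis and Sinapis_brevicauda is the root of the tree.
From Nyctereutes_orientalis up to that node: 3 branches. From Sinapis_brevicauda up to the same node: 4 branches. Total: 3 + 4 = 7.

7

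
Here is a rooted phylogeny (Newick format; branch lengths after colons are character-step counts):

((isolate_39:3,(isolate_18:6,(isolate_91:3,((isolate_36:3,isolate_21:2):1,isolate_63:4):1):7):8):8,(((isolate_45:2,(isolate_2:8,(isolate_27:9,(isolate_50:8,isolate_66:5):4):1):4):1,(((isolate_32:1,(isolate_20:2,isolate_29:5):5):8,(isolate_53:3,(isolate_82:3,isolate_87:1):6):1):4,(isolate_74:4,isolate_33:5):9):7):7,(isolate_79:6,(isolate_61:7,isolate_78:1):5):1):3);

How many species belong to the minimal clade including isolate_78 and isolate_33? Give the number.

16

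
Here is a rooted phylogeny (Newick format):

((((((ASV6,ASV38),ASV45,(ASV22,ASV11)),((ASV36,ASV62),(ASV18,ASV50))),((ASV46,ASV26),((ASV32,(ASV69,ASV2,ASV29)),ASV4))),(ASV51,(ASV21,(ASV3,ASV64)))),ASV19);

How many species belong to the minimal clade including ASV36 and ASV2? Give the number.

16

The MRCA of ASV36 and ASV2 is the node subtending ((((ASV6,ASV38),ASV45,(ASV22,ASV11)),((ASV36,ASV62),(ASV18,ASV50))),((ASV46,ASV26),((ASV32,(ASV69,ASV2,ASV29)),ASV4))).
That clade contains 16 terminal taxa: ASV11, ASV18, ASV2, ASV22, ASV26, ASV29, ASV32, ASV36, ASV38, ASV4, ASV45, ASV46, ASV50, ASV6, ASV62, ASV69.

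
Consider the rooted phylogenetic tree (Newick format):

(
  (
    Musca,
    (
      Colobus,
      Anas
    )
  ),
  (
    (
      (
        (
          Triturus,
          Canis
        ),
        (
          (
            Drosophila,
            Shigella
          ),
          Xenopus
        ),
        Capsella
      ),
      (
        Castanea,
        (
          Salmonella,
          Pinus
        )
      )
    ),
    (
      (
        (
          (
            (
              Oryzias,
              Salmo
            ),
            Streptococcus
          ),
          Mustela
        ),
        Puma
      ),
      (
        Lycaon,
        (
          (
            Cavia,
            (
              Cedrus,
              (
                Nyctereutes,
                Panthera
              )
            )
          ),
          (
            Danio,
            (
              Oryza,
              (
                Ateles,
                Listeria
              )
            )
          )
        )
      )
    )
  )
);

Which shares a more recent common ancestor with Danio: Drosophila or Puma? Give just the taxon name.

Puma

The MRCA of Danio and Puma subtends (((((Oryzias,Salmo),Streptococcus),Mustela),Puma),(Lycaon,((Cavia,(Cedrus,(Nyctereutes,Panthera))),(Danio,(Oryza,(Ateles,Listeria)))))) (14 taxa).
The MRCA of Danio and Drosophila subtends ((((Triturus,Canis),((Drosophila,Shigella),Xenopus),Capsella),(Castanea,(Salmonella,Pinus))),(((((Oryzias,Salmo),Streptococcus),Mustela),Puma),(Lycaon,((Cavia,(Cedrus,(Nyctereutes,Panthera))),(Danio,(Oryza,(Ateles,Listeria))))))) (23 taxa).
The first is nested inside the second, so Danio shares a more recent common ancestor with Puma.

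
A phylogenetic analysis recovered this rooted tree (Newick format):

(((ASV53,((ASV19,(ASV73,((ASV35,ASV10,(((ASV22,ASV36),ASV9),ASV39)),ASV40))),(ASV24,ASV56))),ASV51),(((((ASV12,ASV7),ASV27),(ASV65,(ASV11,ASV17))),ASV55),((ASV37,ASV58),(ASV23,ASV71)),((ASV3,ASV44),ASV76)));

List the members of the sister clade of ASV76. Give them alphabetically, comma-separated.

ASV3, ASV44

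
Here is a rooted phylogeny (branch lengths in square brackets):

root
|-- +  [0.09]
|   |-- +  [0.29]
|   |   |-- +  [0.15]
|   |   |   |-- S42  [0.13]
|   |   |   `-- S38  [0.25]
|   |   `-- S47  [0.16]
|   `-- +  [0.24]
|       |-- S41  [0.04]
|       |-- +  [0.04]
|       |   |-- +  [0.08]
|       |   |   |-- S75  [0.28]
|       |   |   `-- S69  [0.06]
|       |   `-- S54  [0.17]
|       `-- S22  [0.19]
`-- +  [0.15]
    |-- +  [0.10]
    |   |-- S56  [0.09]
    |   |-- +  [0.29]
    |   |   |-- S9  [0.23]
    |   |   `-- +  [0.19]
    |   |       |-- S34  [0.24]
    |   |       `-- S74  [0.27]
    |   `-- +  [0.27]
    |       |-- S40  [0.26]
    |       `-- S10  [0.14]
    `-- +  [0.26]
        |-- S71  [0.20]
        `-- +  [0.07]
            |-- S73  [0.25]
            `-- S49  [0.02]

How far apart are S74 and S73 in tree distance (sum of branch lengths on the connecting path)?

1.43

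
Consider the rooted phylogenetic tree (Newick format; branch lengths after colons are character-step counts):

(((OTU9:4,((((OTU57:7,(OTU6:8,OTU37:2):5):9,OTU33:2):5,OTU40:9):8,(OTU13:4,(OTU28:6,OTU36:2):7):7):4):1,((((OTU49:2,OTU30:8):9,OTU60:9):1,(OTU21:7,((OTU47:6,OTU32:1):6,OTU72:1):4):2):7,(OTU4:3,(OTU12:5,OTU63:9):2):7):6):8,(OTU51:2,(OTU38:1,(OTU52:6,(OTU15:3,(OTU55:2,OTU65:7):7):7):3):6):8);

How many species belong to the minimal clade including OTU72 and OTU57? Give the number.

19

The MRCA of OTU72 and OTU57 is the node subtending ((OTU9,((((OTU57,(OTU6,OTU37)),OTU33),OTU40),(OTU13,(OTU28,OTU36)))),((((OTU49,OTU30),OTU60),(OTU21,((OTU47,OTU32),OTU72))),(OTU4,(OTU12,OTU63)))).
That clade contains 19 terminal taxa: OTU12, OTU13, OTU21, OTU28, OTU30, OTU32, OTU33, OTU36, OTU37, OTU4, OTU40, OTU47, OTU49, OTU57, OTU6, OTU60, OTU63, OTU72, OTU9.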